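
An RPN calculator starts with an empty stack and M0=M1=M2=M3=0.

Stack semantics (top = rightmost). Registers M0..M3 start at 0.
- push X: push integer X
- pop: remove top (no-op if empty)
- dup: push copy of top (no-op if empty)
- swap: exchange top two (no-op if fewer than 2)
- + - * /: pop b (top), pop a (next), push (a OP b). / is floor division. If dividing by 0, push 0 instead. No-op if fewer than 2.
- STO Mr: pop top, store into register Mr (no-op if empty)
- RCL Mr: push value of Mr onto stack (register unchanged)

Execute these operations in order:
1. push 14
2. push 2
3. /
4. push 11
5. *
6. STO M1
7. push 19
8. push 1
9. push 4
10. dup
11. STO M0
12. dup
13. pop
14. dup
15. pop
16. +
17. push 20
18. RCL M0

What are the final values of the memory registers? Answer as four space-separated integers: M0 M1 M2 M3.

Answer: 4 77 0 0

Derivation:
After op 1 (push 14): stack=[14] mem=[0,0,0,0]
After op 2 (push 2): stack=[14,2] mem=[0,0,0,0]
After op 3 (/): stack=[7] mem=[0,0,0,0]
After op 4 (push 11): stack=[7,11] mem=[0,0,0,0]
After op 5 (*): stack=[77] mem=[0,0,0,0]
After op 6 (STO M1): stack=[empty] mem=[0,77,0,0]
After op 7 (push 19): stack=[19] mem=[0,77,0,0]
After op 8 (push 1): stack=[19,1] mem=[0,77,0,0]
After op 9 (push 4): stack=[19,1,4] mem=[0,77,0,0]
After op 10 (dup): stack=[19,1,4,4] mem=[0,77,0,0]
After op 11 (STO M0): stack=[19,1,4] mem=[4,77,0,0]
After op 12 (dup): stack=[19,1,4,4] mem=[4,77,0,0]
After op 13 (pop): stack=[19,1,4] mem=[4,77,0,0]
After op 14 (dup): stack=[19,1,4,4] mem=[4,77,0,0]
After op 15 (pop): stack=[19,1,4] mem=[4,77,0,0]
After op 16 (+): stack=[19,5] mem=[4,77,0,0]
After op 17 (push 20): stack=[19,5,20] mem=[4,77,0,0]
After op 18 (RCL M0): stack=[19,5,20,4] mem=[4,77,0,0]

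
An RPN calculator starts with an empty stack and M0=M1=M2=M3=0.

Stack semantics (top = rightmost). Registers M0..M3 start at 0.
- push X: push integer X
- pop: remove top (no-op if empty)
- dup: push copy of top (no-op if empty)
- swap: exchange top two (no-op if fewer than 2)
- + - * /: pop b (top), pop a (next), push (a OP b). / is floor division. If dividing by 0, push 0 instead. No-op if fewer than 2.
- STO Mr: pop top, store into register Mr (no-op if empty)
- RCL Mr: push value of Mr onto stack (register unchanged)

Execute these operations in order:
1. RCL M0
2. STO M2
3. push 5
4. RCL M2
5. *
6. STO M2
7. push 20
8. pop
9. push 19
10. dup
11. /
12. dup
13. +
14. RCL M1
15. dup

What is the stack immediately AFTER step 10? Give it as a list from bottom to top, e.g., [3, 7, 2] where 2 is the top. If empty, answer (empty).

After op 1 (RCL M0): stack=[0] mem=[0,0,0,0]
After op 2 (STO M2): stack=[empty] mem=[0,0,0,0]
After op 3 (push 5): stack=[5] mem=[0,0,0,0]
After op 4 (RCL M2): stack=[5,0] mem=[0,0,0,0]
After op 5 (*): stack=[0] mem=[0,0,0,0]
After op 6 (STO M2): stack=[empty] mem=[0,0,0,0]
After op 7 (push 20): stack=[20] mem=[0,0,0,0]
After op 8 (pop): stack=[empty] mem=[0,0,0,0]
After op 9 (push 19): stack=[19] mem=[0,0,0,0]
After op 10 (dup): stack=[19,19] mem=[0,0,0,0]

[19, 19]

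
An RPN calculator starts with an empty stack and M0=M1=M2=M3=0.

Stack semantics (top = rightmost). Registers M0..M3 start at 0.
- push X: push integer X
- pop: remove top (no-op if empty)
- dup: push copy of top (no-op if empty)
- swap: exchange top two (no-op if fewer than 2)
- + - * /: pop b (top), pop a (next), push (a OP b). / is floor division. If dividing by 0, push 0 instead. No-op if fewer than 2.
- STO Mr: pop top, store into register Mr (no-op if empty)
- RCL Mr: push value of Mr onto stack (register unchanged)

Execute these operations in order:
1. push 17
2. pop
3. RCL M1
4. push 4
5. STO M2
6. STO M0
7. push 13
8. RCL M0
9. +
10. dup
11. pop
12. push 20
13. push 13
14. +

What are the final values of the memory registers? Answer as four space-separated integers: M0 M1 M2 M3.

Answer: 0 0 4 0

Derivation:
After op 1 (push 17): stack=[17] mem=[0,0,0,0]
After op 2 (pop): stack=[empty] mem=[0,0,0,0]
After op 3 (RCL M1): stack=[0] mem=[0,0,0,0]
After op 4 (push 4): stack=[0,4] mem=[0,0,0,0]
After op 5 (STO M2): stack=[0] mem=[0,0,4,0]
After op 6 (STO M0): stack=[empty] mem=[0,0,4,0]
After op 7 (push 13): stack=[13] mem=[0,0,4,0]
After op 8 (RCL M0): stack=[13,0] mem=[0,0,4,0]
After op 9 (+): stack=[13] mem=[0,0,4,0]
After op 10 (dup): stack=[13,13] mem=[0,0,4,0]
After op 11 (pop): stack=[13] mem=[0,0,4,0]
After op 12 (push 20): stack=[13,20] mem=[0,0,4,0]
After op 13 (push 13): stack=[13,20,13] mem=[0,0,4,0]
After op 14 (+): stack=[13,33] mem=[0,0,4,0]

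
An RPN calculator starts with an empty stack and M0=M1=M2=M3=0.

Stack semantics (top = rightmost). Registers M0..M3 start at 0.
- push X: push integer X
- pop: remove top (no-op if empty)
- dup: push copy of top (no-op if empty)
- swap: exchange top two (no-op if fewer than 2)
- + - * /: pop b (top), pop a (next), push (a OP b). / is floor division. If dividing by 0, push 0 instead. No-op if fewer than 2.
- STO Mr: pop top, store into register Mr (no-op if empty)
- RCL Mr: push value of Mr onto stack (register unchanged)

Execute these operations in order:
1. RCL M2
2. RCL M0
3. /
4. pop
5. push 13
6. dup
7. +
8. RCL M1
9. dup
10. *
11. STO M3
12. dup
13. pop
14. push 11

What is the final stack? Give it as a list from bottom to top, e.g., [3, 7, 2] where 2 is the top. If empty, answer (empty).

After op 1 (RCL M2): stack=[0] mem=[0,0,0,0]
After op 2 (RCL M0): stack=[0,0] mem=[0,0,0,0]
After op 3 (/): stack=[0] mem=[0,0,0,0]
After op 4 (pop): stack=[empty] mem=[0,0,0,0]
After op 5 (push 13): stack=[13] mem=[0,0,0,0]
After op 6 (dup): stack=[13,13] mem=[0,0,0,0]
After op 7 (+): stack=[26] mem=[0,0,0,0]
After op 8 (RCL M1): stack=[26,0] mem=[0,0,0,0]
After op 9 (dup): stack=[26,0,0] mem=[0,0,0,0]
After op 10 (*): stack=[26,0] mem=[0,0,0,0]
After op 11 (STO M3): stack=[26] mem=[0,0,0,0]
After op 12 (dup): stack=[26,26] mem=[0,0,0,0]
After op 13 (pop): stack=[26] mem=[0,0,0,0]
After op 14 (push 11): stack=[26,11] mem=[0,0,0,0]

Answer: [26, 11]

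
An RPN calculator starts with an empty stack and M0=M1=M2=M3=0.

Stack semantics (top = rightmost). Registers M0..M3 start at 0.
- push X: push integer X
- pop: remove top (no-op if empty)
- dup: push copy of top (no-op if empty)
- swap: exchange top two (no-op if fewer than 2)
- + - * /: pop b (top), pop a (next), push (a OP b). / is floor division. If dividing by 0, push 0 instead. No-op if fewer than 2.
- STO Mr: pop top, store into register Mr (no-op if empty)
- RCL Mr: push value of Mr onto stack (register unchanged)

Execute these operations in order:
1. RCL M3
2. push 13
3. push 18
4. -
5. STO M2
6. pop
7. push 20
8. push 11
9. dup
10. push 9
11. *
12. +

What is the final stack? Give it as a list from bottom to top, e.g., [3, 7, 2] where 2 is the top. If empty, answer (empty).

Answer: [20, 110]

Derivation:
After op 1 (RCL M3): stack=[0] mem=[0,0,0,0]
After op 2 (push 13): stack=[0,13] mem=[0,0,0,0]
After op 3 (push 18): stack=[0,13,18] mem=[0,0,0,0]
After op 4 (-): stack=[0,-5] mem=[0,0,0,0]
After op 5 (STO M2): stack=[0] mem=[0,0,-5,0]
After op 6 (pop): stack=[empty] mem=[0,0,-5,0]
After op 7 (push 20): stack=[20] mem=[0,0,-5,0]
After op 8 (push 11): stack=[20,11] mem=[0,0,-5,0]
After op 9 (dup): stack=[20,11,11] mem=[0,0,-5,0]
After op 10 (push 9): stack=[20,11,11,9] mem=[0,0,-5,0]
After op 11 (*): stack=[20,11,99] mem=[0,0,-5,0]
After op 12 (+): stack=[20,110] mem=[0,0,-5,0]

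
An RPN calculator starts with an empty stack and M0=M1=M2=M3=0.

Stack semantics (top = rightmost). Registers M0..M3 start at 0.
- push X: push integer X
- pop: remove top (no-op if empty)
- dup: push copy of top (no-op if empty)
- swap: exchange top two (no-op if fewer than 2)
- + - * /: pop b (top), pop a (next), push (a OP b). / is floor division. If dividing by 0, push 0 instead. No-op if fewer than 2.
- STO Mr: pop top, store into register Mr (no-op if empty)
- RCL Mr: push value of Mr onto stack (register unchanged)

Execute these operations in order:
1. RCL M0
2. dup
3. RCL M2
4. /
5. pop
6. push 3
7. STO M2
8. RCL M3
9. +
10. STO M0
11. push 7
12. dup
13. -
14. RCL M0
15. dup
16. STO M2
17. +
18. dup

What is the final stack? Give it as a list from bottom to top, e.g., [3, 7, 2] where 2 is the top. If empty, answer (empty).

Answer: [0, 0]

Derivation:
After op 1 (RCL M0): stack=[0] mem=[0,0,0,0]
After op 2 (dup): stack=[0,0] mem=[0,0,0,0]
After op 3 (RCL M2): stack=[0,0,0] mem=[0,0,0,0]
After op 4 (/): stack=[0,0] mem=[0,0,0,0]
After op 5 (pop): stack=[0] mem=[0,0,0,0]
After op 6 (push 3): stack=[0,3] mem=[0,0,0,0]
After op 7 (STO M2): stack=[0] mem=[0,0,3,0]
After op 8 (RCL M3): stack=[0,0] mem=[0,0,3,0]
After op 9 (+): stack=[0] mem=[0,0,3,0]
After op 10 (STO M0): stack=[empty] mem=[0,0,3,0]
After op 11 (push 7): stack=[7] mem=[0,0,3,0]
After op 12 (dup): stack=[7,7] mem=[0,0,3,0]
After op 13 (-): stack=[0] mem=[0,0,3,0]
After op 14 (RCL M0): stack=[0,0] mem=[0,0,3,0]
After op 15 (dup): stack=[0,0,0] mem=[0,0,3,0]
After op 16 (STO M2): stack=[0,0] mem=[0,0,0,0]
After op 17 (+): stack=[0] mem=[0,0,0,0]
After op 18 (dup): stack=[0,0] mem=[0,0,0,0]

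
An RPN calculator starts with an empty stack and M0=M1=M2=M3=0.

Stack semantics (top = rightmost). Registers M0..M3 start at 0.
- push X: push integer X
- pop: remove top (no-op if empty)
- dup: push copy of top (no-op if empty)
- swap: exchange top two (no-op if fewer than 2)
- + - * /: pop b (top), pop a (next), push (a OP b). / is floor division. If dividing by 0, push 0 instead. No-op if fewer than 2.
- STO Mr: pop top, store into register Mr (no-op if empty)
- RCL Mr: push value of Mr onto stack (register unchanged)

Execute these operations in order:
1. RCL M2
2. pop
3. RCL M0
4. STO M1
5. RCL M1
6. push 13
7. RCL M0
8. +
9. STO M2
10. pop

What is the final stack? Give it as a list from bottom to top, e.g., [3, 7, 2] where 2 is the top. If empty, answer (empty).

Answer: (empty)

Derivation:
After op 1 (RCL M2): stack=[0] mem=[0,0,0,0]
After op 2 (pop): stack=[empty] mem=[0,0,0,0]
After op 3 (RCL M0): stack=[0] mem=[0,0,0,0]
After op 4 (STO M1): stack=[empty] mem=[0,0,0,0]
After op 5 (RCL M1): stack=[0] mem=[0,0,0,0]
After op 6 (push 13): stack=[0,13] mem=[0,0,0,0]
After op 7 (RCL M0): stack=[0,13,0] mem=[0,0,0,0]
After op 8 (+): stack=[0,13] mem=[0,0,0,0]
After op 9 (STO M2): stack=[0] mem=[0,0,13,0]
After op 10 (pop): stack=[empty] mem=[0,0,13,0]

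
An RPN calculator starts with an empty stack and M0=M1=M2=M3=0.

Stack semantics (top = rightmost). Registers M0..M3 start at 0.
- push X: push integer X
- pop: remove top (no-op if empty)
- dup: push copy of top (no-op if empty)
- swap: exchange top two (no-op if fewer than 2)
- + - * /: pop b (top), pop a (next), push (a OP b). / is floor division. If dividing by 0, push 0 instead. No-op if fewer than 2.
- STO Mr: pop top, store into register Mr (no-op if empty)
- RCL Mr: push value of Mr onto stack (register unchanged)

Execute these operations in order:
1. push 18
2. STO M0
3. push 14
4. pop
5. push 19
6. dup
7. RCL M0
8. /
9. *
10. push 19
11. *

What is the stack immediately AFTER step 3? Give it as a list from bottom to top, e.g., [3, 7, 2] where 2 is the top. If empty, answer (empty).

After op 1 (push 18): stack=[18] mem=[0,0,0,0]
After op 2 (STO M0): stack=[empty] mem=[18,0,0,0]
After op 3 (push 14): stack=[14] mem=[18,0,0,0]

[14]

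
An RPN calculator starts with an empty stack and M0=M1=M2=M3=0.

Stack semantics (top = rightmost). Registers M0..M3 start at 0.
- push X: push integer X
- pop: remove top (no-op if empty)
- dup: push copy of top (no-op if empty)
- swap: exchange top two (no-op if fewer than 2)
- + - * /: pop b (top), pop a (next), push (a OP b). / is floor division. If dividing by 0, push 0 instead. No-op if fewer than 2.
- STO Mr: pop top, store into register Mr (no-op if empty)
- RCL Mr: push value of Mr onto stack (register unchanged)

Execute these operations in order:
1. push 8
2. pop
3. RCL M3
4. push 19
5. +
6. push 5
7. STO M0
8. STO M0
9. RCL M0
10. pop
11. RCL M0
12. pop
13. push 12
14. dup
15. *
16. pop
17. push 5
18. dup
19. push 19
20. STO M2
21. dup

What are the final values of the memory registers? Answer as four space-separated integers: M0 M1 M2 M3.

Answer: 19 0 19 0

Derivation:
After op 1 (push 8): stack=[8] mem=[0,0,0,0]
After op 2 (pop): stack=[empty] mem=[0,0,0,0]
After op 3 (RCL M3): stack=[0] mem=[0,0,0,0]
After op 4 (push 19): stack=[0,19] mem=[0,0,0,0]
After op 5 (+): stack=[19] mem=[0,0,0,0]
After op 6 (push 5): stack=[19,5] mem=[0,0,0,0]
After op 7 (STO M0): stack=[19] mem=[5,0,0,0]
After op 8 (STO M0): stack=[empty] mem=[19,0,0,0]
After op 9 (RCL M0): stack=[19] mem=[19,0,0,0]
After op 10 (pop): stack=[empty] mem=[19,0,0,0]
After op 11 (RCL M0): stack=[19] mem=[19,0,0,0]
After op 12 (pop): stack=[empty] mem=[19,0,0,0]
After op 13 (push 12): stack=[12] mem=[19,0,0,0]
After op 14 (dup): stack=[12,12] mem=[19,0,0,0]
After op 15 (*): stack=[144] mem=[19,0,0,0]
After op 16 (pop): stack=[empty] mem=[19,0,0,0]
After op 17 (push 5): stack=[5] mem=[19,0,0,0]
After op 18 (dup): stack=[5,5] mem=[19,0,0,0]
After op 19 (push 19): stack=[5,5,19] mem=[19,0,0,0]
After op 20 (STO M2): stack=[5,5] mem=[19,0,19,0]
After op 21 (dup): stack=[5,5,5] mem=[19,0,19,0]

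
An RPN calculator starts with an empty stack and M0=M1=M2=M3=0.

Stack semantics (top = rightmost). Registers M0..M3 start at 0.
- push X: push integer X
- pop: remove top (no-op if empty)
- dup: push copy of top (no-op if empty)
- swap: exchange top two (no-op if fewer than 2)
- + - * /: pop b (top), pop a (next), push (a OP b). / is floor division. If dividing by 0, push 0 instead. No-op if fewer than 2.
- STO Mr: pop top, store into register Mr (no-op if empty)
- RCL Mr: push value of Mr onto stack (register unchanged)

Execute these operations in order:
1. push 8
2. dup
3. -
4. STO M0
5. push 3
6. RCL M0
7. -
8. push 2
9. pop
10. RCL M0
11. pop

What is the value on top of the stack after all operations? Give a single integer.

Answer: 3

Derivation:
After op 1 (push 8): stack=[8] mem=[0,0,0,0]
After op 2 (dup): stack=[8,8] mem=[0,0,0,0]
After op 3 (-): stack=[0] mem=[0,0,0,0]
After op 4 (STO M0): stack=[empty] mem=[0,0,0,0]
After op 5 (push 3): stack=[3] mem=[0,0,0,0]
After op 6 (RCL M0): stack=[3,0] mem=[0,0,0,0]
After op 7 (-): stack=[3] mem=[0,0,0,0]
After op 8 (push 2): stack=[3,2] mem=[0,0,0,0]
After op 9 (pop): stack=[3] mem=[0,0,0,0]
After op 10 (RCL M0): stack=[3,0] mem=[0,0,0,0]
After op 11 (pop): stack=[3] mem=[0,0,0,0]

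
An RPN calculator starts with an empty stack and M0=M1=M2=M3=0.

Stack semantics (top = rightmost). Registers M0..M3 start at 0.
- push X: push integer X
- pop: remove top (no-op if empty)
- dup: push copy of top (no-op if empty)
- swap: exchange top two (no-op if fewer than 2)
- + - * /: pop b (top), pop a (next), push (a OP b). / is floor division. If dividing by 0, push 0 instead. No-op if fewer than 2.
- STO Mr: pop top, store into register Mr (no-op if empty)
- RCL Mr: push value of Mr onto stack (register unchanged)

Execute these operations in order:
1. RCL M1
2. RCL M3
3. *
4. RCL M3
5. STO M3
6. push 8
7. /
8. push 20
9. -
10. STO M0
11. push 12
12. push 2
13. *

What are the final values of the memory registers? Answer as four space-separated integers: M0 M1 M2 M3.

Answer: -20 0 0 0

Derivation:
After op 1 (RCL M1): stack=[0] mem=[0,0,0,0]
After op 2 (RCL M3): stack=[0,0] mem=[0,0,0,0]
After op 3 (*): stack=[0] mem=[0,0,0,0]
After op 4 (RCL M3): stack=[0,0] mem=[0,0,0,0]
After op 5 (STO M3): stack=[0] mem=[0,0,0,0]
After op 6 (push 8): stack=[0,8] mem=[0,0,0,0]
After op 7 (/): stack=[0] mem=[0,0,0,0]
After op 8 (push 20): stack=[0,20] mem=[0,0,0,0]
After op 9 (-): stack=[-20] mem=[0,0,0,0]
After op 10 (STO M0): stack=[empty] mem=[-20,0,0,0]
After op 11 (push 12): stack=[12] mem=[-20,0,0,0]
After op 12 (push 2): stack=[12,2] mem=[-20,0,0,0]
After op 13 (*): stack=[24] mem=[-20,0,0,0]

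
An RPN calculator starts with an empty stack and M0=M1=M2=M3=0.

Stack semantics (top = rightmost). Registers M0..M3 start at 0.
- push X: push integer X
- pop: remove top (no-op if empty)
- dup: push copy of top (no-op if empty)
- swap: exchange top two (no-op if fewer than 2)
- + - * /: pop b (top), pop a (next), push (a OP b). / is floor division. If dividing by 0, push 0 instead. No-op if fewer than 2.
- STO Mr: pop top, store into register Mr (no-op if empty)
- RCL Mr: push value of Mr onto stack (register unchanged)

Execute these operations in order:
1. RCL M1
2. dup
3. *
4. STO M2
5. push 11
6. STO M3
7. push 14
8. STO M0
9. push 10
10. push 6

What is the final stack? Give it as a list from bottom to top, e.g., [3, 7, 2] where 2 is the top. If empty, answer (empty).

After op 1 (RCL M1): stack=[0] mem=[0,0,0,0]
After op 2 (dup): stack=[0,0] mem=[0,0,0,0]
After op 3 (*): stack=[0] mem=[0,0,0,0]
After op 4 (STO M2): stack=[empty] mem=[0,0,0,0]
After op 5 (push 11): stack=[11] mem=[0,0,0,0]
After op 6 (STO M3): stack=[empty] mem=[0,0,0,11]
After op 7 (push 14): stack=[14] mem=[0,0,0,11]
After op 8 (STO M0): stack=[empty] mem=[14,0,0,11]
After op 9 (push 10): stack=[10] mem=[14,0,0,11]
After op 10 (push 6): stack=[10,6] mem=[14,0,0,11]

Answer: [10, 6]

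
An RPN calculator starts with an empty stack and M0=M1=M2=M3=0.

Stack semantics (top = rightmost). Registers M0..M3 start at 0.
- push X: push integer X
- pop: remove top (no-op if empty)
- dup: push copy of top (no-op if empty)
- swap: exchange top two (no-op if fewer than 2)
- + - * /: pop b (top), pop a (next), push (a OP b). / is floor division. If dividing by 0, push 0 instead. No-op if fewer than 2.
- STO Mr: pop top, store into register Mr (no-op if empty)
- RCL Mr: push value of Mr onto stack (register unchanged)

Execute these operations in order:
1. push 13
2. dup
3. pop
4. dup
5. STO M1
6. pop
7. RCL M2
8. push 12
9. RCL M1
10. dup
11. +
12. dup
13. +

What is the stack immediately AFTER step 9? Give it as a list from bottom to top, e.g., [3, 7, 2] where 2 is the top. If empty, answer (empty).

After op 1 (push 13): stack=[13] mem=[0,0,0,0]
After op 2 (dup): stack=[13,13] mem=[0,0,0,0]
After op 3 (pop): stack=[13] mem=[0,0,0,0]
After op 4 (dup): stack=[13,13] mem=[0,0,0,0]
After op 5 (STO M1): stack=[13] mem=[0,13,0,0]
After op 6 (pop): stack=[empty] mem=[0,13,0,0]
After op 7 (RCL M2): stack=[0] mem=[0,13,0,0]
After op 8 (push 12): stack=[0,12] mem=[0,13,0,0]
After op 9 (RCL M1): stack=[0,12,13] mem=[0,13,0,0]

[0, 12, 13]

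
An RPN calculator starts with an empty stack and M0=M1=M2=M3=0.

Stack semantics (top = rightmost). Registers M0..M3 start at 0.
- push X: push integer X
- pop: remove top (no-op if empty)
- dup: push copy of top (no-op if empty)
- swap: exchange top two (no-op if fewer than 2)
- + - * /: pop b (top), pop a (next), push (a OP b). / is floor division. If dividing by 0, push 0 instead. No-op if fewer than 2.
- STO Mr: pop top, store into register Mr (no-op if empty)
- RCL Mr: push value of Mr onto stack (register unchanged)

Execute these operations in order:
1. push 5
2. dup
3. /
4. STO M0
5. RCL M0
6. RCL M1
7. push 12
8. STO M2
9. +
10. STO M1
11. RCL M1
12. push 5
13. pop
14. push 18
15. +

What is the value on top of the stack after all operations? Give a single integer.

After op 1 (push 5): stack=[5] mem=[0,0,0,0]
After op 2 (dup): stack=[5,5] mem=[0,0,0,0]
After op 3 (/): stack=[1] mem=[0,0,0,0]
After op 4 (STO M0): stack=[empty] mem=[1,0,0,0]
After op 5 (RCL M0): stack=[1] mem=[1,0,0,0]
After op 6 (RCL M1): stack=[1,0] mem=[1,0,0,0]
After op 7 (push 12): stack=[1,0,12] mem=[1,0,0,0]
After op 8 (STO M2): stack=[1,0] mem=[1,0,12,0]
After op 9 (+): stack=[1] mem=[1,0,12,0]
After op 10 (STO M1): stack=[empty] mem=[1,1,12,0]
After op 11 (RCL M1): stack=[1] mem=[1,1,12,0]
After op 12 (push 5): stack=[1,5] mem=[1,1,12,0]
After op 13 (pop): stack=[1] mem=[1,1,12,0]
After op 14 (push 18): stack=[1,18] mem=[1,1,12,0]
After op 15 (+): stack=[19] mem=[1,1,12,0]

Answer: 19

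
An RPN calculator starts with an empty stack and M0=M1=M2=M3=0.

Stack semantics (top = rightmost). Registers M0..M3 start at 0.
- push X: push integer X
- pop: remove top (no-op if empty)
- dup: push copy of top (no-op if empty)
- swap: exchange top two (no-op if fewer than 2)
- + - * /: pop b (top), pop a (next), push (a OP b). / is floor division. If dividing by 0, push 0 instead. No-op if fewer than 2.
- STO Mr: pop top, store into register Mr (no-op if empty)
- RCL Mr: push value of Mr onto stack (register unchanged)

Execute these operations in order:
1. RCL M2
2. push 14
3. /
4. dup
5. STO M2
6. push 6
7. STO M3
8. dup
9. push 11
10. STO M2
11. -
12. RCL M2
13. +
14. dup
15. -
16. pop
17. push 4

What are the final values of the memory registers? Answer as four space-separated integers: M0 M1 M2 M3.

Answer: 0 0 11 6

Derivation:
After op 1 (RCL M2): stack=[0] mem=[0,0,0,0]
After op 2 (push 14): stack=[0,14] mem=[0,0,0,0]
After op 3 (/): stack=[0] mem=[0,0,0,0]
After op 4 (dup): stack=[0,0] mem=[0,0,0,0]
After op 5 (STO M2): stack=[0] mem=[0,0,0,0]
After op 6 (push 6): stack=[0,6] mem=[0,0,0,0]
After op 7 (STO M3): stack=[0] mem=[0,0,0,6]
After op 8 (dup): stack=[0,0] mem=[0,0,0,6]
After op 9 (push 11): stack=[0,0,11] mem=[0,0,0,6]
After op 10 (STO M2): stack=[0,0] mem=[0,0,11,6]
After op 11 (-): stack=[0] mem=[0,0,11,6]
After op 12 (RCL M2): stack=[0,11] mem=[0,0,11,6]
After op 13 (+): stack=[11] mem=[0,0,11,6]
After op 14 (dup): stack=[11,11] mem=[0,0,11,6]
After op 15 (-): stack=[0] mem=[0,0,11,6]
After op 16 (pop): stack=[empty] mem=[0,0,11,6]
After op 17 (push 4): stack=[4] mem=[0,0,11,6]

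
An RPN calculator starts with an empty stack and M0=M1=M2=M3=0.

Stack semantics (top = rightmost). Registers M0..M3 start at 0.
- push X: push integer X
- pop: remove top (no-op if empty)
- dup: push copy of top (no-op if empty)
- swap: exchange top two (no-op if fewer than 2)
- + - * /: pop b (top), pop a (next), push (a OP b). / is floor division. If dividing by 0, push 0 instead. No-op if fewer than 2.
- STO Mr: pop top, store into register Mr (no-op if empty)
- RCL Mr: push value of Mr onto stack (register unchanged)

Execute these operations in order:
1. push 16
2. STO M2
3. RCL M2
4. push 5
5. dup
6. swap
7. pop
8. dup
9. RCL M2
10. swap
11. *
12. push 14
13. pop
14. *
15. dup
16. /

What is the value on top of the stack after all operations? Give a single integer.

After op 1 (push 16): stack=[16] mem=[0,0,0,0]
After op 2 (STO M2): stack=[empty] mem=[0,0,16,0]
After op 3 (RCL M2): stack=[16] mem=[0,0,16,0]
After op 4 (push 5): stack=[16,5] mem=[0,0,16,0]
After op 5 (dup): stack=[16,5,5] mem=[0,0,16,0]
After op 6 (swap): stack=[16,5,5] mem=[0,0,16,0]
After op 7 (pop): stack=[16,5] mem=[0,0,16,0]
After op 8 (dup): stack=[16,5,5] mem=[0,0,16,0]
After op 9 (RCL M2): stack=[16,5,5,16] mem=[0,0,16,0]
After op 10 (swap): stack=[16,5,16,5] mem=[0,0,16,0]
After op 11 (*): stack=[16,5,80] mem=[0,0,16,0]
After op 12 (push 14): stack=[16,5,80,14] mem=[0,0,16,0]
After op 13 (pop): stack=[16,5,80] mem=[0,0,16,0]
After op 14 (*): stack=[16,400] mem=[0,0,16,0]
After op 15 (dup): stack=[16,400,400] mem=[0,0,16,0]
After op 16 (/): stack=[16,1] mem=[0,0,16,0]

Answer: 1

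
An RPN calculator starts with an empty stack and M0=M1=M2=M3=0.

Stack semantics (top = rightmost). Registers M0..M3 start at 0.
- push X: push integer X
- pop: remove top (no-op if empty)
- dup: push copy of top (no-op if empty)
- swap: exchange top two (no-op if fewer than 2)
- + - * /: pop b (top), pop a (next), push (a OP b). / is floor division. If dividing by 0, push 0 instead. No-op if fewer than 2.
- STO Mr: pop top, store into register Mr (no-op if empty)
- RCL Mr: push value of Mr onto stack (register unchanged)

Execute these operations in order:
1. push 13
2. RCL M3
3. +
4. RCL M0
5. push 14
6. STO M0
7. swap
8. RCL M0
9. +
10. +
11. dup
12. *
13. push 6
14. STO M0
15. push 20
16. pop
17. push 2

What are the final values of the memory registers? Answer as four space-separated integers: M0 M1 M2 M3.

After op 1 (push 13): stack=[13] mem=[0,0,0,0]
After op 2 (RCL M3): stack=[13,0] mem=[0,0,0,0]
After op 3 (+): stack=[13] mem=[0,0,0,0]
After op 4 (RCL M0): stack=[13,0] mem=[0,0,0,0]
After op 5 (push 14): stack=[13,0,14] mem=[0,0,0,0]
After op 6 (STO M0): stack=[13,0] mem=[14,0,0,0]
After op 7 (swap): stack=[0,13] mem=[14,0,0,0]
After op 8 (RCL M0): stack=[0,13,14] mem=[14,0,0,0]
After op 9 (+): stack=[0,27] mem=[14,0,0,0]
After op 10 (+): stack=[27] mem=[14,0,0,0]
After op 11 (dup): stack=[27,27] mem=[14,0,0,0]
After op 12 (*): stack=[729] mem=[14,0,0,0]
After op 13 (push 6): stack=[729,6] mem=[14,0,0,0]
After op 14 (STO M0): stack=[729] mem=[6,0,0,0]
After op 15 (push 20): stack=[729,20] mem=[6,0,0,0]
After op 16 (pop): stack=[729] mem=[6,0,0,0]
After op 17 (push 2): stack=[729,2] mem=[6,0,0,0]

Answer: 6 0 0 0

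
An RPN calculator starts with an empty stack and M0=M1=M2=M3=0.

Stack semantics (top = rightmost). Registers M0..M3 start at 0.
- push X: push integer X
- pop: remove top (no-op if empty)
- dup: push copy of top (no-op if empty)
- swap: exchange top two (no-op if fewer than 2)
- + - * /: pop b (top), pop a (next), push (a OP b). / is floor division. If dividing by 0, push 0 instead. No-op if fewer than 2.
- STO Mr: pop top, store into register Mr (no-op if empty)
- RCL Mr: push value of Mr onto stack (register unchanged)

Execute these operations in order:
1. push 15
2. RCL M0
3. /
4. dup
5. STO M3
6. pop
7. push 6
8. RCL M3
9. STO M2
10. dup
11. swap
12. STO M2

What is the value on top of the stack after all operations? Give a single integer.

After op 1 (push 15): stack=[15] mem=[0,0,0,0]
After op 2 (RCL M0): stack=[15,0] mem=[0,0,0,0]
After op 3 (/): stack=[0] mem=[0,0,0,0]
After op 4 (dup): stack=[0,0] mem=[0,0,0,0]
After op 5 (STO M3): stack=[0] mem=[0,0,0,0]
After op 6 (pop): stack=[empty] mem=[0,0,0,0]
After op 7 (push 6): stack=[6] mem=[0,0,0,0]
After op 8 (RCL M3): stack=[6,0] mem=[0,0,0,0]
After op 9 (STO M2): stack=[6] mem=[0,0,0,0]
After op 10 (dup): stack=[6,6] mem=[0,0,0,0]
After op 11 (swap): stack=[6,6] mem=[0,0,0,0]
After op 12 (STO M2): stack=[6] mem=[0,0,6,0]

Answer: 6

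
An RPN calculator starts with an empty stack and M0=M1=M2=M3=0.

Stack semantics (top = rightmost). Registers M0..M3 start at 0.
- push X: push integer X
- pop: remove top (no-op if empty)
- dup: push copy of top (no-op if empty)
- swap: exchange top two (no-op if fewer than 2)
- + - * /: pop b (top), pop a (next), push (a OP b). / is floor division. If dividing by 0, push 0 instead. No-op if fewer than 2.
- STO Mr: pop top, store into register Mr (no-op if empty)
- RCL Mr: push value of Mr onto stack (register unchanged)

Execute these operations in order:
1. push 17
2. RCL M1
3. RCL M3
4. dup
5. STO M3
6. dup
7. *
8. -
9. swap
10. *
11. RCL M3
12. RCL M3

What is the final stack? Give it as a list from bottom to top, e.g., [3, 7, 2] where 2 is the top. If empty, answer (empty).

Answer: [0, 0, 0]

Derivation:
After op 1 (push 17): stack=[17] mem=[0,0,0,0]
After op 2 (RCL M1): stack=[17,0] mem=[0,0,0,0]
After op 3 (RCL M3): stack=[17,0,0] mem=[0,0,0,0]
After op 4 (dup): stack=[17,0,0,0] mem=[0,0,0,0]
After op 5 (STO M3): stack=[17,0,0] mem=[0,0,0,0]
After op 6 (dup): stack=[17,0,0,0] mem=[0,0,0,0]
After op 7 (*): stack=[17,0,0] mem=[0,0,0,0]
After op 8 (-): stack=[17,0] mem=[0,0,0,0]
After op 9 (swap): stack=[0,17] mem=[0,0,0,0]
After op 10 (*): stack=[0] mem=[0,0,0,0]
After op 11 (RCL M3): stack=[0,0] mem=[0,0,0,0]
After op 12 (RCL M3): stack=[0,0,0] mem=[0,0,0,0]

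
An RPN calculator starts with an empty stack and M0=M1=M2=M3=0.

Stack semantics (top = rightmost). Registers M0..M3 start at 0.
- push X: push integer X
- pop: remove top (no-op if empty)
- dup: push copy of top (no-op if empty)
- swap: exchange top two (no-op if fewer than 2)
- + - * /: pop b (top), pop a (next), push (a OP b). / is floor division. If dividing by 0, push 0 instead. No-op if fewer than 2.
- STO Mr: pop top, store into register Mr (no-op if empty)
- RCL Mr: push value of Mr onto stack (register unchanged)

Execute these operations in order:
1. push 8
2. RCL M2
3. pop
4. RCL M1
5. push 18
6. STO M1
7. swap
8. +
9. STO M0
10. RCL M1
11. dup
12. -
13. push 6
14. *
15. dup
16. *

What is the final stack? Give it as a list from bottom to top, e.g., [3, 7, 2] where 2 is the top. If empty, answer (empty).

After op 1 (push 8): stack=[8] mem=[0,0,0,0]
After op 2 (RCL M2): stack=[8,0] mem=[0,0,0,0]
After op 3 (pop): stack=[8] mem=[0,0,0,0]
After op 4 (RCL M1): stack=[8,0] mem=[0,0,0,0]
After op 5 (push 18): stack=[8,0,18] mem=[0,0,0,0]
After op 6 (STO M1): stack=[8,0] mem=[0,18,0,0]
After op 7 (swap): stack=[0,8] mem=[0,18,0,0]
After op 8 (+): stack=[8] mem=[0,18,0,0]
After op 9 (STO M0): stack=[empty] mem=[8,18,0,0]
After op 10 (RCL M1): stack=[18] mem=[8,18,0,0]
After op 11 (dup): stack=[18,18] mem=[8,18,0,0]
After op 12 (-): stack=[0] mem=[8,18,0,0]
After op 13 (push 6): stack=[0,6] mem=[8,18,0,0]
After op 14 (*): stack=[0] mem=[8,18,0,0]
After op 15 (dup): stack=[0,0] mem=[8,18,0,0]
After op 16 (*): stack=[0] mem=[8,18,0,0]

Answer: [0]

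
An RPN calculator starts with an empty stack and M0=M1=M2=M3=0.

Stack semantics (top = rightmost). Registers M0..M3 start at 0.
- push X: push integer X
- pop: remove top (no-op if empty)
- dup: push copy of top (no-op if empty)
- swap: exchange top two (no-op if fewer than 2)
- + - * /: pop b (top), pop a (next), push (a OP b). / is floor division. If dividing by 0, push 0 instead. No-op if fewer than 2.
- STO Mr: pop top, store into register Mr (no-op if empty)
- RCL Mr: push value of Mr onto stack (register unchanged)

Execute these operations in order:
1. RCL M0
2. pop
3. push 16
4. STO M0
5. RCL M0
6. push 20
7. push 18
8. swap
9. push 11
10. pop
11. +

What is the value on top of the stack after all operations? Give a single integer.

Answer: 38

Derivation:
After op 1 (RCL M0): stack=[0] mem=[0,0,0,0]
After op 2 (pop): stack=[empty] mem=[0,0,0,0]
After op 3 (push 16): stack=[16] mem=[0,0,0,0]
After op 4 (STO M0): stack=[empty] mem=[16,0,0,0]
After op 5 (RCL M0): stack=[16] mem=[16,0,0,0]
After op 6 (push 20): stack=[16,20] mem=[16,0,0,0]
After op 7 (push 18): stack=[16,20,18] mem=[16,0,0,0]
After op 8 (swap): stack=[16,18,20] mem=[16,0,0,0]
After op 9 (push 11): stack=[16,18,20,11] mem=[16,0,0,0]
After op 10 (pop): stack=[16,18,20] mem=[16,0,0,0]
After op 11 (+): stack=[16,38] mem=[16,0,0,0]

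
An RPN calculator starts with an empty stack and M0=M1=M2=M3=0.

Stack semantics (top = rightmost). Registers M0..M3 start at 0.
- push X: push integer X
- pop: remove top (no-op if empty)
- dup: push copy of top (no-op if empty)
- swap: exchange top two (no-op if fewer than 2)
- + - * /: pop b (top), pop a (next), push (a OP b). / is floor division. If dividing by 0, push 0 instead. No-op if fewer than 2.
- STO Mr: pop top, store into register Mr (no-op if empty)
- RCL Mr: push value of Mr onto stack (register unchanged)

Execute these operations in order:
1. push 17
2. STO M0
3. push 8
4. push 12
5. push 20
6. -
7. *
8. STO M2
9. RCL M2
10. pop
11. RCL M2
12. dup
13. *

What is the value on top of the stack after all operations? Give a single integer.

Answer: 4096

Derivation:
After op 1 (push 17): stack=[17] mem=[0,0,0,0]
After op 2 (STO M0): stack=[empty] mem=[17,0,0,0]
After op 3 (push 8): stack=[8] mem=[17,0,0,0]
After op 4 (push 12): stack=[8,12] mem=[17,0,0,0]
After op 5 (push 20): stack=[8,12,20] mem=[17,0,0,0]
After op 6 (-): stack=[8,-8] mem=[17,0,0,0]
After op 7 (*): stack=[-64] mem=[17,0,0,0]
After op 8 (STO M2): stack=[empty] mem=[17,0,-64,0]
After op 9 (RCL M2): stack=[-64] mem=[17,0,-64,0]
After op 10 (pop): stack=[empty] mem=[17,0,-64,0]
After op 11 (RCL M2): stack=[-64] mem=[17,0,-64,0]
After op 12 (dup): stack=[-64,-64] mem=[17,0,-64,0]
After op 13 (*): stack=[4096] mem=[17,0,-64,0]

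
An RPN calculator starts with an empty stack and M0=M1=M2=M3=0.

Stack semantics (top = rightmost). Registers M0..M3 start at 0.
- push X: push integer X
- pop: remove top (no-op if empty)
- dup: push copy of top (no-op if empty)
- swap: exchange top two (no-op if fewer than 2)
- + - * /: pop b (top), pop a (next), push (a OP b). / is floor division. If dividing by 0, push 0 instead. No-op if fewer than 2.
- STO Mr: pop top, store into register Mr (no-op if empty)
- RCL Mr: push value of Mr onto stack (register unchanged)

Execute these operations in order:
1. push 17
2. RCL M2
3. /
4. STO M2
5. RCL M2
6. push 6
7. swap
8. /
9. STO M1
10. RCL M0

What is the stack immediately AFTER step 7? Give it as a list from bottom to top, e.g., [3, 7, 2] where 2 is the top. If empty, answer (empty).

After op 1 (push 17): stack=[17] mem=[0,0,0,0]
After op 2 (RCL M2): stack=[17,0] mem=[0,0,0,0]
After op 3 (/): stack=[0] mem=[0,0,0,0]
After op 4 (STO M2): stack=[empty] mem=[0,0,0,0]
After op 5 (RCL M2): stack=[0] mem=[0,0,0,0]
After op 6 (push 6): stack=[0,6] mem=[0,0,0,0]
After op 7 (swap): stack=[6,0] mem=[0,0,0,0]

[6, 0]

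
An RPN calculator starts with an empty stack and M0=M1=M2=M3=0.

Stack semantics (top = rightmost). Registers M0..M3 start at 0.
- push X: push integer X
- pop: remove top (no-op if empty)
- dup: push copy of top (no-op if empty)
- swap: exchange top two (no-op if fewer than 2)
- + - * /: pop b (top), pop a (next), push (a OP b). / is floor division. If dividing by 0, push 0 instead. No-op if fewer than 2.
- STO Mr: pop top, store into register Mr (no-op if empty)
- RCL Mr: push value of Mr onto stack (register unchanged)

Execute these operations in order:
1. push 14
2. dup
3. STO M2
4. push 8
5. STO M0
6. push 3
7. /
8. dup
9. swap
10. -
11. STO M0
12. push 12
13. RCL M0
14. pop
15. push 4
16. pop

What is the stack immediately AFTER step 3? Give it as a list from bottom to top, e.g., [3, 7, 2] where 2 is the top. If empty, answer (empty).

After op 1 (push 14): stack=[14] mem=[0,0,0,0]
After op 2 (dup): stack=[14,14] mem=[0,0,0,0]
After op 3 (STO M2): stack=[14] mem=[0,0,14,0]

[14]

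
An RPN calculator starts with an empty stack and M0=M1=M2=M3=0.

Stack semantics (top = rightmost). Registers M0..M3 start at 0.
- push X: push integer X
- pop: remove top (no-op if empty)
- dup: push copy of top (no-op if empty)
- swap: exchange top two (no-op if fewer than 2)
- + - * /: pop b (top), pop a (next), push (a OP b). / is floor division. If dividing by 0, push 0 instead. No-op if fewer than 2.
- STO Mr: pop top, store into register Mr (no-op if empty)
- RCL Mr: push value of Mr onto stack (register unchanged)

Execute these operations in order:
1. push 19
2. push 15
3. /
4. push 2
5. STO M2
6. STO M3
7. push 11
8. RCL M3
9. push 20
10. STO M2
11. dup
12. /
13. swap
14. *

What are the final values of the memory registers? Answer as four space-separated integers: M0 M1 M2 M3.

Answer: 0 0 20 1

Derivation:
After op 1 (push 19): stack=[19] mem=[0,0,0,0]
After op 2 (push 15): stack=[19,15] mem=[0,0,0,0]
After op 3 (/): stack=[1] mem=[0,0,0,0]
After op 4 (push 2): stack=[1,2] mem=[0,0,0,0]
After op 5 (STO M2): stack=[1] mem=[0,0,2,0]
After op 6 (STO M3): stack=[empty] mem=[0,0,2,1]
After op 7 (push 11): stack=[11] mem=[0,0,2,1]
After op 8 (RCL M3): stack=[11,1] mem=[0,0,2,1]
After op 9 (push 20): stack=[11,1,20] mem=[0,0,2,1]
After op 10 (STO M2): stack=[11,1] mem=[0,0,20,1]
After op 11 (dup): stack=[11,1,1] mem=[0,0,20,1]
After op 12 (/): stack=[11,1] mem=[0,0,20,1]
After op 13 (swap): stack=[1,11] mem=[0,0,20,1]
After op 14 (*): stack=[11] mem=[0,0,20,1]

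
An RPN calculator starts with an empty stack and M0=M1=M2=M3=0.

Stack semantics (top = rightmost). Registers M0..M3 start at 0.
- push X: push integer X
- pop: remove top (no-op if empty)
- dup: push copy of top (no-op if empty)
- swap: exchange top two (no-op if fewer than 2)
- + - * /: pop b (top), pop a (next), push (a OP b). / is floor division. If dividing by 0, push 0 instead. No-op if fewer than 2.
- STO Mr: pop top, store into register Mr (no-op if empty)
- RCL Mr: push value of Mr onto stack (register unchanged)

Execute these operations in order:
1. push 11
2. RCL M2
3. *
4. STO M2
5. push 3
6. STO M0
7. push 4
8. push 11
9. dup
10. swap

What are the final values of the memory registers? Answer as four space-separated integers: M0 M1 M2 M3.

Answer: 3 0 0 0

Derivation:
After op 1 (push 11): stack=[11] mem=[0,0,0,0]
After op 2 (RCL M2): stack=[11,0] mem=[0,0,0,0]
After op 3 (*): stack=[0] mem=[0,0,0,0]
After op 4 (STO M2): stack=[empty] mem=[0,0,0,0]
After op 5 (push 3): stack=[3] mem=[0,0,0,0]
After op 6 (STO M0): stack=[empty] mem=[3,0,0,0]
After op 7 (push 4): stack=[4] mem=[3,0,0,0]
After op 8 (push 11): stack=[4,11] mem=[3,0,0,0]
After op 9 (dup): stack=[4,11,11] mem=[3,0,0,0]
After op 10 (swap): stack=[4,11,11] mem=[3,0,0,0]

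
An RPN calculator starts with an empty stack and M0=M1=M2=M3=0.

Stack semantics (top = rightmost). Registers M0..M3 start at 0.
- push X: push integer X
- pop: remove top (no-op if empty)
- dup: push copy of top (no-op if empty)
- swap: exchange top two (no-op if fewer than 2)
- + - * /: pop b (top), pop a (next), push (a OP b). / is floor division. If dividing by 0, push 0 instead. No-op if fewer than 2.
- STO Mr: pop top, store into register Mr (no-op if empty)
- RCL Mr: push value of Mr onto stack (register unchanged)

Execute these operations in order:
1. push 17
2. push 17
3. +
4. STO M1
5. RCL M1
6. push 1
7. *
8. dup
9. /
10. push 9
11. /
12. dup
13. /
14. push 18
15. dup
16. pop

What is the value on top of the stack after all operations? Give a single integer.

After op 1 (push 17): stack=[17] mem=[0,0,0,0]
After op 2 (push 17): stack=[17,17] mem=[0,0,0,0]
After op 3 (+): stack=[34] mem=[0,0,0,0]
After op 4 (STO M1): stack=[empty] mem=[0,34,0,0]
After op 5 (RCL M1): stack=[34] mem=[0,34,0,0]
After op 6 (push 1): stack=[34,1] mem=[0,34,0,0]
After op 7 (*): stack=[34] mem=[0,34,0,0]
After op 8 (dup): stack=[34,34] mem=[0,34,0,0]
After op 9 (/): stack=[1] mem=[0,34,0,0]
After op 10 (push 9): stack=[1,9] mem=[0,34,0,0]
After op 11 (/): stack=[0] mem=[0,34,0,0]
After op 12 (dup): stack=[0,0] mem=[0,34,0,0]
After op 13 (/): stack=[0] mem=[0,34,0,0]
After op 14 (push 18): stack=[0,18] mem=[0,34,0,0]
After op 15 (dup): stack=[0,18,18] mem=[0,34,0,0]
After op 16 (pop): stack=[0,18] mem=[0,34,0,0]

Answer: 18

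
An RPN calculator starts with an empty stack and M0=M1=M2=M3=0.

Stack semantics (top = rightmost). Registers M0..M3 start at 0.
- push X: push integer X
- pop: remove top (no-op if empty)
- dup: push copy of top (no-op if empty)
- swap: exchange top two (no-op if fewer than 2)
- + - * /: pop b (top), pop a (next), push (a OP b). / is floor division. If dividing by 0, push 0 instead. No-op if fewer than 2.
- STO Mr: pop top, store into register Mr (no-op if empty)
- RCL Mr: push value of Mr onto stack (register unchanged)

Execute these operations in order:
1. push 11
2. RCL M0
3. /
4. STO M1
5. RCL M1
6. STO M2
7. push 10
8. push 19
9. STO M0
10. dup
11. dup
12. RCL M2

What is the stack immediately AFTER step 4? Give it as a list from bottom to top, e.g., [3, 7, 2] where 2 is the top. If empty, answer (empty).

After op 1 (push 11): stack=[11] mem=[0,0,0,0]
After op 2 (RCL M0): stack=[11,0] mem=[0,0,0,0]
After op 3 (/): stack=[0] mem=[0,0,0,0]
After op 4 (STO M1): stack=[empty] mem=[0,0,0,0]

(empty)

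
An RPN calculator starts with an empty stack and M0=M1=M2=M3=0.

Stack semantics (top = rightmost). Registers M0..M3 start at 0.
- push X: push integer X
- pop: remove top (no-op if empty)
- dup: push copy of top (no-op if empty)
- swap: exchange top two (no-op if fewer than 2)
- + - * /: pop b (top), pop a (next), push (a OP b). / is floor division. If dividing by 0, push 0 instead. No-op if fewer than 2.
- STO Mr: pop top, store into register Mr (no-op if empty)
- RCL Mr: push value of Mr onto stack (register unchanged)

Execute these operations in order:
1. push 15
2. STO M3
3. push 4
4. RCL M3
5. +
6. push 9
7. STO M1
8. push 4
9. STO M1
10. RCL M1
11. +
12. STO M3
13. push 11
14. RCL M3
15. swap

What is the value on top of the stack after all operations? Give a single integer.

Answer: 11

Derivation:
After op 1 (push 15): stack=[15] mem=[0,0,0,0]
After op 2 (STO M3): stack=[empty] mem=[0,0,0,15]
After op 3 (push 4): stack=[4] mem=[0,0,0,15]
After op 4 (RCL M3): stack=[4,15] mem=[0,0,0,15]
After op 5 (+): stack=[19] mem=[0,0,0,15]
After op 6 (push 9): stack=[19,9] mem=[0,0,0,15]
After op 7 (STO M1): stack=[19] mem=[0,9,0,15]
After op 8 (push 4): stack=[19,4] mem=[0,9,0,15]
After op 9 (STO M1): stack=[19] mem=[0,4,0,15]
After op 10 (RCL M1): stack=[19,4] mem=[0,4,0,15]
After op 11 (+): stack=[23] mem=[0,4,0,15]
After op 12 (STO M3): stack=[empty] mem=[0,4,0,23]
After op 13 (push 11): stack=[11] mem=[0,4,0,23]
After op 14 (RCL M3): stack=[11,23] mem=[0,4,0,23]
After op 15 (swap): stack=[23,11] mem=[0,4,0,23]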